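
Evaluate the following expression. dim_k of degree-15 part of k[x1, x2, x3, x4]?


C(d+n-1,n-1)=C(18,3)=816


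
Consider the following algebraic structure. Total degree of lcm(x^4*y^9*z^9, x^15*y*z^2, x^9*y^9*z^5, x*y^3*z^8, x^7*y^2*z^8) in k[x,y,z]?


lcm = componentwise max:
x: max(4,15,9,1,7)=15
y: max(9,1,9,3,2)=9
z: max(9,2,5,8,8)=9
Total=15+9+9=33


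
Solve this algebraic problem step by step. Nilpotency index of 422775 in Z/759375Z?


422775^k mod 759375:
k=1: 422775
k=2: 50625
k=3: 0
First zero at k = 3


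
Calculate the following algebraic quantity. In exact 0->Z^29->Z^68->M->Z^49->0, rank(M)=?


Alt sum=0:
(-1)^0*29 + (-1)^1*68 + (-1)^2*? + (-1)^3*49=0
rank(M)=88


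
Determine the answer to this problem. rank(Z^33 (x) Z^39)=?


rank(M(x)N) = rank(M)*rank(N)
33*39 = 1287


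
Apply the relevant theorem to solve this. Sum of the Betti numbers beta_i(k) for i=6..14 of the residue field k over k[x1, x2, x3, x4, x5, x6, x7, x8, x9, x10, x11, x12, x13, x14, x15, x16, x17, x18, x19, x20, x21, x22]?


Koszul resolution: beta_i(k)=C(n,i), n=22
C(22,6)=74613, C(22,7)=170544, C(22,8)=319770, C(22,9)=497420, C(22,10)=646646, C(22,11)=705432, C(22,12)=646646, C(22,13)=497420, C(22,14)=319770
Sum=3878261


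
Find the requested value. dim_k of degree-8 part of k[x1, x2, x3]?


C(d+n-1,n-1)=C(10,2)=45


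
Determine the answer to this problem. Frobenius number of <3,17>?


gcd(3,17)=1 => F=ab-a-b=3*17-3-17=51-20=31


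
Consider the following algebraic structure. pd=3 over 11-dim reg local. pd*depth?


pd+depth=11
depth=11-3=8
pd*depth=3*8=24


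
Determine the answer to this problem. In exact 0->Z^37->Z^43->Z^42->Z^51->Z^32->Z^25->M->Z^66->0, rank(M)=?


Alt sum=0:
(-1)^0*37 + (-1)^1*43 + (-1)^2*42 + (-1)^3*51 + (-1)^4*32 + (-1)^5*25 + (-1)^6*? + (-1)^7*66=0
rank(M)=74


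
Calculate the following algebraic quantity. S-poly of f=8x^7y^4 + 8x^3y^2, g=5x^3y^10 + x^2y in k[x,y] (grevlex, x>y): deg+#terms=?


LT(f)=8x^7y^4, LT(g)=5x^3y^10
lcm(LM)=x^7y^10
S(f,g) (scaled by 40 to clear denominators) = 5y^6*f - 8x^4*g = 40x^3y^8 - 8x^6y
2 terms, deg 11.
11+2=13


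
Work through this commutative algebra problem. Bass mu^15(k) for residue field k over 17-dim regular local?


C(n,i)=C(17,15)=136


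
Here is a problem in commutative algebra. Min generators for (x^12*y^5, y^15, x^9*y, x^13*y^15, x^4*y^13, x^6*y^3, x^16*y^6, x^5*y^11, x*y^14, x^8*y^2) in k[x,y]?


Remove redundant (divisible by others).
x^12*y^5 redundant.
x^13*y^15 redundant.
x^16*y^6 redundant.
Min: x^9*y, x^8*y^2, x^6*y^3, x^5*y^11, x^4*y^13, x*y^14, y^15
Count=7


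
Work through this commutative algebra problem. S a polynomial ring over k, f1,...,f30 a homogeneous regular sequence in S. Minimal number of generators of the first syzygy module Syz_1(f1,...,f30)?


Regular sequence => Koszul complex is the minimal free resolution.
Syz_1 minimally generated by Koszul relations f_i*e_j - f_j*e_i (i<j): mu(Syz_1) = beta_2 = C(m,2) = m(m-1)/2
m=30
30*29/2 = 435


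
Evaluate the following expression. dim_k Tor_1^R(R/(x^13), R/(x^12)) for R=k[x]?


Tor_1(R/I,R/J)=(I cap J)/IJ=(x^13)/(x^25)
dim=25-13=min(13,12)=12


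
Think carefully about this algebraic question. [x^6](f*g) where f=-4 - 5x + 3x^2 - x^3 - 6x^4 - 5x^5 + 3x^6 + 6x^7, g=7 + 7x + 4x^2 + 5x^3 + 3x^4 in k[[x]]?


[x^6] = sum a_i*b_j, i+j=6
  3*3=9
  -1*5=-5
  -6*4=-24
  -5*7=-35
  3*7=21
Sum=-34


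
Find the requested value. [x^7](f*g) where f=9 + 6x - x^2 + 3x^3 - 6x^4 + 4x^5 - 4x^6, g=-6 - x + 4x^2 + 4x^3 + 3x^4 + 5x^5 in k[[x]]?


[x^7] = sum a_i*b_j, i+j=7
  -1*5=-5
  3*3=9
  -6*4=-24
  4*4=16
  -4*-1=4
Sum=0


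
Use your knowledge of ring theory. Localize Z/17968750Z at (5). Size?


5-primary part: 17968750=5^8*46
Size=5^8=390625


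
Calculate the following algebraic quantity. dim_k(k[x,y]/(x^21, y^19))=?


Basis: x^i*y^j, i<21, j<19
21*19=399


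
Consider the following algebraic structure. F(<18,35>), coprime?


gcd(18,35)=1 => F=ab-a-b=18*35-18-35=630-53=577


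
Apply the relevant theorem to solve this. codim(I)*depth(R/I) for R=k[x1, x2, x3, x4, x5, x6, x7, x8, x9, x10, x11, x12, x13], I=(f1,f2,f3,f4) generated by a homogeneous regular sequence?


codim=4, depth=dim(R/I)=13-4=9
Product=4*9=36


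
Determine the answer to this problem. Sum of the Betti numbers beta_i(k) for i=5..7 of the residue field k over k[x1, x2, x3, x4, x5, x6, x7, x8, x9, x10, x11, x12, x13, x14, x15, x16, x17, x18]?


Koszul resolution: beta_i(k)=C(n,i), n=18
C(18,5)=8568, C(18,6)=18564, C(18,7)=31824
Sum=58956


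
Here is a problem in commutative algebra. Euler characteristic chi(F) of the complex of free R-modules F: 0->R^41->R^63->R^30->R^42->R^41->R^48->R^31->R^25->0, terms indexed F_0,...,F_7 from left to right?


chi = sum (-1)^i * rank:
(-1)^0*41=41
(-1)^1*63=-63
(-1)^2*30=30
(-1)^3*42=-42
(-1)^4*41=41
(-1)^5*48=-48
(-1)^6*31=31
(-1)^7*25=-25
chi=-35


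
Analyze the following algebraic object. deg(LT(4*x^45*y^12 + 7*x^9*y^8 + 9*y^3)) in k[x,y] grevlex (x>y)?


LT: 4*x^45*y^12
deg_x=45, deg_y=12
Total=45+12=57


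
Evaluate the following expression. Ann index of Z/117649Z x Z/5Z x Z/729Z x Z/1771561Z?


Exponent = lcm of the cyclic orders; pairwise coprime => product.
7^6*5^1*3^6*11^6=117649*5*729*1771561=759699575424405


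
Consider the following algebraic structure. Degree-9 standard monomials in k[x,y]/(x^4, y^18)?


k[x,y], I = (x^4, y^18), d = 9
Need i < 4 and d-i < 18.
Range: 0 <= i <= 3.
H(9) = 4


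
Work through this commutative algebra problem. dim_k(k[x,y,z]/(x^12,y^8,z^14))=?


Basis: x^iy^jz^k, i<12,j<8,k<14
12*8*14=1344


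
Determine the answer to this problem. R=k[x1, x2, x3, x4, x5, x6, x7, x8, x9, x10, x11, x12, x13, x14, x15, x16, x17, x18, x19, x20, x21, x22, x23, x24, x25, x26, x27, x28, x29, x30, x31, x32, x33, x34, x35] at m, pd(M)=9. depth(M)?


pd+depth=depth(R)=35
depth=35-9=26


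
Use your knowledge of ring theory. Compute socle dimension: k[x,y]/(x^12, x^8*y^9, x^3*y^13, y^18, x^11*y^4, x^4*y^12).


Socle = ann(m) = span of standard monomials u with x*u, y*u in I (staircase corners).
Minimal generators: x^12, x^11*y^4, x^8*y^9, x^4*y^12, x^3*y^13, y^18
Corners: x^2y^17, x^3y^12, x^7y^11, x^10y^8, x^11y^3
Socle dim=5


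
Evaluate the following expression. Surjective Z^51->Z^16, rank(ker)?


rank(ker) = 51-16 = 35


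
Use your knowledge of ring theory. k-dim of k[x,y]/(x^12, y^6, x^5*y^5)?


k[x,y]/I, I = (x^12, y^6, x^5*y^5)
Rect: 12x6=72. Corner: (12-5)x(6-5)=7.
dim = 72-7 = 65


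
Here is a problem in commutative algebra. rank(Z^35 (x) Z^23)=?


rank(M(x)N) = rank(M)*rank(N)
35*23 = 805


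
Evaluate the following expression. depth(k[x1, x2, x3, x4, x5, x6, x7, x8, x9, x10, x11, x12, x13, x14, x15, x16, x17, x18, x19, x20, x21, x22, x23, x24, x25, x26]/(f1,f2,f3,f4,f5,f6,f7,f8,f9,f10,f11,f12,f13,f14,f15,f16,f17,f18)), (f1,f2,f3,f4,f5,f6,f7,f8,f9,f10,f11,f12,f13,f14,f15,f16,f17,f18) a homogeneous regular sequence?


depth(R)=26
depth(R/I)=26-18=8


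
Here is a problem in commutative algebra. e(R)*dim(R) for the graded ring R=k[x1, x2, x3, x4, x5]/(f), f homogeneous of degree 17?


e(R)=deg(f)=17, dim(R)=5-1=4
e*dim=17*4=68


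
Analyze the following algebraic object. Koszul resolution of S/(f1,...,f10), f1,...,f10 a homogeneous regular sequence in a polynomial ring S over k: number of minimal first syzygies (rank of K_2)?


Regular sequence => Koszul complex is the minimal free resolution.
Syz_1 minimally generated by Koszul relations f_i*e_j - f_j*e_i (i<j): mu(Syz_1) = beta_2 = C(m,2) = m(m-1)/2
m=10
10*9/2 = 45


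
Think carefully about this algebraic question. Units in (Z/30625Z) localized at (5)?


Local ring = Z/625Z.
phi(625) = 5^3*(5-1) = 500


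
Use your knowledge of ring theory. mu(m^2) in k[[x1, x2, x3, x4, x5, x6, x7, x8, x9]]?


C(n+d-1,d)=C(10,2)=45


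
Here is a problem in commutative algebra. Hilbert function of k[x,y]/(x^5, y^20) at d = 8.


k[x,y], I = (x^5, y^20), d = 8
Need i < 5 and d-i < 20.
Range: 0 <= i <= 4.
H(8) = 5


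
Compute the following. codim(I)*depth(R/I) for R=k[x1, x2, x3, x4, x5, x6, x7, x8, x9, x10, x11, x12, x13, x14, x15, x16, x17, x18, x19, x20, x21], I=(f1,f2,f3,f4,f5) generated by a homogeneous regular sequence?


codim=5, depth=dim(R/I)=21-5=16
Product=5*16=80


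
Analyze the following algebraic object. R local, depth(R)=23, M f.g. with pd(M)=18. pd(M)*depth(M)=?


pd+depth=23
depth=23-18=5
pd*depth=18*5=90


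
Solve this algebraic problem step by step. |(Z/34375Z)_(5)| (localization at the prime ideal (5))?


5-primary part: 34375=5^5*11
Size=5^5=3125


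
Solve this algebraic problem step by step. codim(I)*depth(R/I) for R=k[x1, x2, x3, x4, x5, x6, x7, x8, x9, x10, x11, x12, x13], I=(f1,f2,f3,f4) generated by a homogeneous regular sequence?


codim=4, depth=dim(R/I)=13-4=9
Product=4*9=36


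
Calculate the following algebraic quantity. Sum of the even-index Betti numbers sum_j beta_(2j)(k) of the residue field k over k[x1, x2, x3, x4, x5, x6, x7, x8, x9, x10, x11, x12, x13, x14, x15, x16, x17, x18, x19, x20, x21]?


Koszul resolution: beta_i(k)=C(n,i), n=21
sum_even C(21,i) = 2^(n-1) = 2^20 = 1048576


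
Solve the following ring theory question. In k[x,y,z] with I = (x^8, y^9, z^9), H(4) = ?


Need i<8, j<9, k<9 with i+j+k=4.
For each i, j ranges over max(0,4-i-8)..min(8,4-i):
  i=0: j in [0,4] -> 5
  i=1: j in [0,3] -> 4
  i=2: j in [0,2] -> 3
  i=3: j in [0,1] -> 2
  i=4: j in [0,0] -> 1
H(4) = 5+4+3+2+1 = 15


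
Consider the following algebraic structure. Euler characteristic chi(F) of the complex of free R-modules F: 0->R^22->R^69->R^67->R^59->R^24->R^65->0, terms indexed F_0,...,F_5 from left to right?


chi = sum (-1)^i * rank:
(-1)^0*22=22
(-1)^1*69=-69
(-1)^2*67=67
(-1)^3*59=-59
(-1)^4*24=24
(-1)^5*65=-65
chi=-80


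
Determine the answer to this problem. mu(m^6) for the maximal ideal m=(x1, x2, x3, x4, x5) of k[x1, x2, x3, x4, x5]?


Graded Nakayama: mu(m^d) = dim_k (m^d/m^(d+1)) = #degree-6 monomials in 5 vars
C(n+d-1,d)=C(10,6)=210


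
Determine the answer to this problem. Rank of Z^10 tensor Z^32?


rank(M(x)N) = rank(M)*rank(N)
10*32 = 320


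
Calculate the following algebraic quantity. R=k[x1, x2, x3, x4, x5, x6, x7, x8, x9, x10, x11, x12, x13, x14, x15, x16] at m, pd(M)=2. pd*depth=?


pd+depth=16
depth=16-2=14
pd*depth=2*14=28


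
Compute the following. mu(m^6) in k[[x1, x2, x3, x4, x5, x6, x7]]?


C(n+d-1,d)=C(12,6)=924


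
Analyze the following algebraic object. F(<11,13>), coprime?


gcd(11,13)=1 => F=ab-a-b=11*13-11-13=143-24=119


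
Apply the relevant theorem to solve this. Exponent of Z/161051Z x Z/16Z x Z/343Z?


Exponent = lcm of the cyclic orders; pairwise coprime => product.
11^5*2^4*7^3=161051*16*343=883847888


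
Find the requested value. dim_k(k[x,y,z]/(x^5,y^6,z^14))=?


Basis: x^iy^jz^k, i<5,j<6,k<14
5*6*14=420


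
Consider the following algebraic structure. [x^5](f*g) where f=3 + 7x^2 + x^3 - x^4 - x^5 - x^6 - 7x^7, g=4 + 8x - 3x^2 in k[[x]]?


[x^5] = sum a_i*b_j, i+j=5
  1*-3=-3
  -1*8=-8
  -1*4=-4
Sum=-15


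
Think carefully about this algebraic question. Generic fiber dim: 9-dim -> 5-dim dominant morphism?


dim(fiber)=dim(X)-dim(Y)=9-5=4


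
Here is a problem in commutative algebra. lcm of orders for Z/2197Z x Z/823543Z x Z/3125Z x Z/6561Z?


Exponent = lcm of the cyclic orders; pairwise coprime => product.
13^3*7^7*5^5*3^8=2197*823543*3125*6561=37096795542909375


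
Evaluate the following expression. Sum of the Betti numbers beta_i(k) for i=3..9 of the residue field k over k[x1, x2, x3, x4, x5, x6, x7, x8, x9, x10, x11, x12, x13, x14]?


Koszul resolution: beta_i(k)=C(n,i), n=14
C(14,3)=364, C(14,4)=1001, C(14,5)=2002, C(14,6)=3003, C(14,7)=3432, C(14,8)=3003, C(14,9)=2002
Sum=14807


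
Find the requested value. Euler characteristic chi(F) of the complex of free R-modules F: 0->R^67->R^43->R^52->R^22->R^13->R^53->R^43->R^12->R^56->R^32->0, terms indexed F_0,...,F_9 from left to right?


chi = sum (-1)^i * rank:
(-1)^0*67=67
(-1)^1*43=-43
(-1)^2*52=52
(-1)^3*22=-22
(-1)^4*13=13
(-1)^5*53=-53
(-1)^6*43=43
(-1)^7*12=-12
(-1)^8*56=56
(-1)^9*32=-32
chi=69


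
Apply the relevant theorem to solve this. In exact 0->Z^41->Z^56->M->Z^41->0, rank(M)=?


Alt sum=0:
(-1)^0*41 + (-1)^1*56 + (-1)^2*? + (-1)^3*41=0
rank(M)=56


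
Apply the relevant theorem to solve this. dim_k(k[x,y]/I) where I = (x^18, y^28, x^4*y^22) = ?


k[x,y]/I, I = (x^18, y^28, x^4*y^22)
Rect: 18x28=504. Corner: (18-4)x(28-22)=84.
dim = 504-84 = 420


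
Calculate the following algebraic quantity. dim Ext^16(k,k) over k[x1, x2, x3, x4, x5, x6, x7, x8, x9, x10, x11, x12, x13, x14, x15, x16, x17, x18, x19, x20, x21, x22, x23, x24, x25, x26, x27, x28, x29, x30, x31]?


C(n,i)=C(31,16)=300540195


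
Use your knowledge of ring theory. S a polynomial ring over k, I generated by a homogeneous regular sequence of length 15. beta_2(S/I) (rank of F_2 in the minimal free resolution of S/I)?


Regular sequence => Koszul complex is the minimal free resolution.
Syz_1 minimally generated by Koszul relations f_i*e_j - f_j*e_i (i<j): mu(Syz_1) = beta_2 = C(m,2) = m(m-1)/2
m=15
15*14/2 = 105


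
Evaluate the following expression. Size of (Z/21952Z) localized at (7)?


7-primary part: 21952=7^3*64
Size=7^3=343


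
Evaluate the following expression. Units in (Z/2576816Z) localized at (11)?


Local ring = Z/161051Z.
phi(161051) = 11^4*(11-1) = 146410


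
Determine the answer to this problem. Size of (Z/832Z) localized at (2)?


2-primary part: 832=2^6*13
Size=2^6=64


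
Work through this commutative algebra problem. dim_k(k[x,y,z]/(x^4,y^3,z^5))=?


Basis: x^iy^jz^k, i<4,j<3,k<5
4*3*5=60


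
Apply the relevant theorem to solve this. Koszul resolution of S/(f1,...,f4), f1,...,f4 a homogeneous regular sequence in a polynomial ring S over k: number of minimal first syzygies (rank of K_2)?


Regular sequence => Koszul complex is the minimal free resolution.
Syz_1 minimally generated by Koszul relations f_i*e_j - f_j*e_i (i<j): mu(Syz_1) = beta_2 = C(m,2) = m(m-1)/2
m=4
4*3/2 = 6


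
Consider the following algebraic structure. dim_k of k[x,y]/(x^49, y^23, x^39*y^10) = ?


k[x,y]/I, I = (x^49, y^23, x^39*y^10)
Rect: 49x23=1127. Corner: (49-39)x(23-10)=130.
dim = 1127-130 = 997


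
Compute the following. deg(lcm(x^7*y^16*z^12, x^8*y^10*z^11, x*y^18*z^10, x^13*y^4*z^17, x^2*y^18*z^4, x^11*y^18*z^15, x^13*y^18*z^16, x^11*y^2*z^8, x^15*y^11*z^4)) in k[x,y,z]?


lcm = componentwise max:
x: max(7,8,1,13,2,11,13,11,15)=15
y: max(16,10,18,4,18,18,18,2,11)=18
z: max(12,11,10,17,4,15,16,8,4)=17
Total=15+18+17=50


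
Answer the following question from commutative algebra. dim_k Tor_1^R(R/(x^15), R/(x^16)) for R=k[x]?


Tor_1(R/I,R/J)=(I cap J)/IJ=(x^16)/(x^31)
dim=31-16=min(15,16)=15


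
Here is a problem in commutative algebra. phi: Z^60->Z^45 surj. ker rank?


rank(ker) = 60-45 = 15


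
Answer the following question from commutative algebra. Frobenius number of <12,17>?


gcd(12,17)=1 => F=ab-a-b=12*17-12-17=204-29=175


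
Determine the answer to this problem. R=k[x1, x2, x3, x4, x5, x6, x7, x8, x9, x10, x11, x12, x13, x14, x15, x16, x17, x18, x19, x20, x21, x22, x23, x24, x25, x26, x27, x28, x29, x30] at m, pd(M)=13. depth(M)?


pd+depth=depth(R)=30
depth=30-13=17


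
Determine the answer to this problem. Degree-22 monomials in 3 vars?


C(d+n-1,n-1)=C(24,2)=276


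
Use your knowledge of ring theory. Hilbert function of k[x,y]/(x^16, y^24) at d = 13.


k[x,y], I = (x^16, y^24), d = 13
Need i < 16 and d-i < 24.
Range: 0 <= i <= 13.
H(13) = 14


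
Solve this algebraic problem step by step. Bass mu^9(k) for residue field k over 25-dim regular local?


C(n,i)=C(25,9)=2042975


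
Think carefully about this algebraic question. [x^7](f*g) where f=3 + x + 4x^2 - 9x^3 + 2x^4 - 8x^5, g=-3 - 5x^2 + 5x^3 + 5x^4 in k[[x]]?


[x^7] = sum a_i*b_j, i+j=7
  -9*5=-45
  2*5=10
  -8*-5=40
Sum=5


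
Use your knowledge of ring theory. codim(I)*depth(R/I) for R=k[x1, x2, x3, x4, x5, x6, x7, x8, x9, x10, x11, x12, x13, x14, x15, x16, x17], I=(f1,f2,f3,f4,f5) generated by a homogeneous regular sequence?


codim=5, depth=dim(R/I)=17-5=12
Product=5*12=60


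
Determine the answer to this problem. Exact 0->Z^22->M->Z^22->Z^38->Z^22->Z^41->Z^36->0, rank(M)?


Alt sum=0:
(-1)^0*22 + (-1)^1*? + (-1)^2*22 + (-1)^3*38 + (-1)^4*22 + (-1)^5*41 + (-1)^6*36=0
rank(M)=23


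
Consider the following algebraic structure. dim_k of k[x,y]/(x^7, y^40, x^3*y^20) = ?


k[x,y]/I, I = (x^7, y^40, x^3*y^20)
Rect: 7x40=280. Corner: (7-3)x(40-20)=80.
dim = 280-80 = 200


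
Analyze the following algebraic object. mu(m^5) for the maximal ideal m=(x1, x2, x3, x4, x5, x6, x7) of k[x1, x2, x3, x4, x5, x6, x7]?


Graded Nakayama: mu(m^d) = dim_k (m^d/m^(d+1)) = #degree-5 monomials in 7 vars
C(n+d-1,d)=C(11,5)=462


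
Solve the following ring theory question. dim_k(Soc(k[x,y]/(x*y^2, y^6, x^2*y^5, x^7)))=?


Socle = ann(m) = span of standard monomials u with x*u, y*u in I (staircase corners).
Redundant generators: x^2*y^5
Minimal generators: x^7, x*y^2, y^6
Corners: y^5, x^6y
Socle dim=2


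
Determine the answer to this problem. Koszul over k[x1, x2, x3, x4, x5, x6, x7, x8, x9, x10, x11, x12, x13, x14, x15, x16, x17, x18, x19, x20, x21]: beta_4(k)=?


C(n,i)=C(21,4)=5985


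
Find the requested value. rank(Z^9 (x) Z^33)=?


rank(M(x)N) = rank(M)*rank(N)
9*33 = 297


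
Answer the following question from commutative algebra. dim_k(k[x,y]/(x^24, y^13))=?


Basis: x^i*y^j, i<24, j<13
24*13=312


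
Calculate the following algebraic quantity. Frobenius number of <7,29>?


gcd(7,29)=1 => F=ab-a-b=7*29-7-29=203-36=167


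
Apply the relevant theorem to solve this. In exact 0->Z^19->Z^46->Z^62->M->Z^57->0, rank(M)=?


Alt sum=0:
(-1)^0*19 + (-1)^1*46 + (-1)^2*62 + (-1)^3*? + (-1)^4*57=0
rank(M)=92


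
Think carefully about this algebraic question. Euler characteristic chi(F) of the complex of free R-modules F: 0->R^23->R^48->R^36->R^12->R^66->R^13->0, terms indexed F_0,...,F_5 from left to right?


chi = sum (-1)^i * rank:
(-1)^0*23=23
(-1)^1*48=-48
(-1)^2*36=36
(-1)^3*12=-12
(-1)^4*66=66
(-1)^5*13=-13
chi=52


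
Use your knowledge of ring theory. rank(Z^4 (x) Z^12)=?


rank(M(x)N) = rank(M)*rank(N)
4*12 = 48


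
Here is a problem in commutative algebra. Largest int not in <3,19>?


gcd(3,19)=1 => F=ab-a-b=3*19-3-19=57-22=35


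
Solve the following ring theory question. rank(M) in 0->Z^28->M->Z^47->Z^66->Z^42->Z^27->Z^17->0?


Alt sum=0:
(-1)^0*28 + (-1)^1*? + (-1)^2*47 + (-1)^3*66 + (-1)^4*42 + (-1)^5*27 + (-1)^6*17=0
rank(M)=41


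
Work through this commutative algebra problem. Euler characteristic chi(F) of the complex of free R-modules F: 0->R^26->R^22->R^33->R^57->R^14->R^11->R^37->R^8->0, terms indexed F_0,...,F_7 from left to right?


chi = sum (-1)^i * rank:
(-1)^0*26=26
(-1)^1*22=-22
(-1)^2*33=33
(-1)^3*57=-57
(-1)^4*14=14
(-1)^5*11=-11
(-1)^6*37=37
(-1)^7*8=-8
chi=12


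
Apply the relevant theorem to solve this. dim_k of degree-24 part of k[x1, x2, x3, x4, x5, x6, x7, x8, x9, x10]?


C(d+n-1,n-1)=C(33,9)=38567100


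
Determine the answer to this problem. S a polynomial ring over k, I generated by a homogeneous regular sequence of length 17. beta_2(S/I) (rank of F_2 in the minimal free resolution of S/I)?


Regular sequence => Koszul complex is the minimal free resolution.
Syz_1 minimally generated by Koszul relations f_i*e_j - f_j*e_i (i<j): mu(Syz_1) = beta_2 = C(m,2) = m(m-1)/2
m=17
17*16/2 = 136


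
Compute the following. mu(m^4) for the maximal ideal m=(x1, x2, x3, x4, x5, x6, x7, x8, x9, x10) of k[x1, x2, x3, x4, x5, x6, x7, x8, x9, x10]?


Graded Nakayama: mu(m^d) = dim_k (m^d/m^(d+1)) = #degree-4 monomials in 10 vars
C(n+d-1,d)=C(13,4)=715


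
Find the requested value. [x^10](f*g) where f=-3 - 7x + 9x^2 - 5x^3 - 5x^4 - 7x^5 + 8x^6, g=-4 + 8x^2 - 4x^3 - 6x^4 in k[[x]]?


[x^10] = sum a_i*b_j, i+j=10
  8*-6=-48
Sum=-48


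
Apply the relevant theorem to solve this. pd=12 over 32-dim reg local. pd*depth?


pd+depth=32
depth=32-12=20
pd*depth=12*20=240


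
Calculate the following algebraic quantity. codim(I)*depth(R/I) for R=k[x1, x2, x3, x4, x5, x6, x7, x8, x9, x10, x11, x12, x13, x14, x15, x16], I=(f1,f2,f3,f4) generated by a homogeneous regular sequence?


codim=4, depth=dim(R/I)=16-4=12
Product=4*12=48


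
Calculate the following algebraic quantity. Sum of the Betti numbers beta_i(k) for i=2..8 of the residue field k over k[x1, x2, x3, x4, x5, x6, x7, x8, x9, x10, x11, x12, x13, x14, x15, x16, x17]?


Koszul resolution: beta_i(k)=C(n,i), n=17
C(17,2)=136, C(17,3)=680, C(17,4)=2380, C(17,5)=6188, C(17,6)=12376, C(17,7)=19448, C(17,8)=24310
Sum=65518


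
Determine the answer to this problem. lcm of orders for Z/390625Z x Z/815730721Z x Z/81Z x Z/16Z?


Exponent = lcm of the cyclic orders; pairwise coprime => product.
5^8*13^8*3^4*2^4=390625*815730721*81*16=412963677506250000


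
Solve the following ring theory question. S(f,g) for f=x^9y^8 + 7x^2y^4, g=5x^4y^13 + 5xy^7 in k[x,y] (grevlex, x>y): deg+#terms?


LT(f)=x^9y^8, LT(g)=5x^4y^13
lcm(LM)=x^9y^13
S(f,g) (scaled by 5 to clear denominators) = 5y^5*f - x^5*g = -5x^6y^7 + 35x^2y^9
2 terms, deg 13.
13+2=15


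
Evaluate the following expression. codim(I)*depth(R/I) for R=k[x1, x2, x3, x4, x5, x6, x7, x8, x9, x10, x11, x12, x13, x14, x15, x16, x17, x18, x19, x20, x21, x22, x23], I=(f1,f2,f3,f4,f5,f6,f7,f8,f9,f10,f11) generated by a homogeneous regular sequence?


codim=11, depth=dim(R/I)=23-11=12
Product=11*12=132


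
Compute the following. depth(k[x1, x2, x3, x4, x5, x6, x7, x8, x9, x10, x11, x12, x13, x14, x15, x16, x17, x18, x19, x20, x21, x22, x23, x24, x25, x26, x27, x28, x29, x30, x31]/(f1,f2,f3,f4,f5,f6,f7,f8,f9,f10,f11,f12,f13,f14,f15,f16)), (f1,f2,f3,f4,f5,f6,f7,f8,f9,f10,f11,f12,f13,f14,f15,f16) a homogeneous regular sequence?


depth(R)=31
depth(R/I)=31-16=15


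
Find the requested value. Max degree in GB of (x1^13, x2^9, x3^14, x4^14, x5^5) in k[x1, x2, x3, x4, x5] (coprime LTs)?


Pure powers, coprime LTs => already GB.
Degrees: 13, 9, 14, 14, 5
Max=14


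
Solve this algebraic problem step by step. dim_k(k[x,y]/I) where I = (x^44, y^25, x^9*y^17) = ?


k[x,y]/I, I = (x^44, y^25, x^9*y^17)
Rect: 44x25=1100. Corner: (44-9)x(25-17)=280.
dim = 1100-280 = 820


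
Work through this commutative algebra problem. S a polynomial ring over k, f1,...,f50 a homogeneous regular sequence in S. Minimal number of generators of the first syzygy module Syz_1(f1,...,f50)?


Regular sequence => Koszul complex is the minimal free resolution.
Syz_1 minimally generated by Koszul relations f_i*e_j - f_j*e_i (i<j): mu(Syz_1) = beta_2 = C(m,2) = m(m-1)/2
m=50
50*49/2 = 1225


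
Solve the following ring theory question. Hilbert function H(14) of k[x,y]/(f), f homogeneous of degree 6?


H(t)=d for t>=d-1.
d=6, t=14
H(14)=6


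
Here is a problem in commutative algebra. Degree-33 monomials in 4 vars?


C(d+n-1,n-1)=C(36,3)=7140


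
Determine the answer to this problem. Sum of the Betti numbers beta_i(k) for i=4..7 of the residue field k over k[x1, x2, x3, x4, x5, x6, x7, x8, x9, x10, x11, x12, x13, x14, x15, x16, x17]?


Koszul resolution: beta_i(k)=C(n,i), n=17
C(17,4)=2380, C(17,5)=6188, C(17,6)=12376, C(17,7)=19448
Sum=40392


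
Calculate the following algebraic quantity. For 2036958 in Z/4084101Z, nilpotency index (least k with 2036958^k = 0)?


2036958^k mod 4084101:
k=1: 2036958
k=2: 407925
k=3: 3491397
k=4: 194481
k=5: 0
First zero at k = 5


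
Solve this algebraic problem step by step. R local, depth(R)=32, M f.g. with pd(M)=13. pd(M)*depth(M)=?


pd+depth=32
depth=32-13=19
pd*depth=13*19=247


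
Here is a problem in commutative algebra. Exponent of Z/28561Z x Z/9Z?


Exponent = lcm of the cyclic orders; pairwise coprime => product.
13^4*3^2=28561*9=257049


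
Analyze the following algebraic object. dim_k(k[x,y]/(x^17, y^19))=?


Basis: x^i*y^j, i<17, j<19
17*19=323


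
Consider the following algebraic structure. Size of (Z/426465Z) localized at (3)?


3-primary part: 426465=3^8*65
Size=3^8=6561


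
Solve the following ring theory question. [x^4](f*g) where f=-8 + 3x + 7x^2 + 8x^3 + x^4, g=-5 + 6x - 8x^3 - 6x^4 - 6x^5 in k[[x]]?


[x^4] = sum a_i*b_j, i+j=4
  -8*-6=48
  3*-8=-24
  8*6=48
  1*-5=-5
Sum=67


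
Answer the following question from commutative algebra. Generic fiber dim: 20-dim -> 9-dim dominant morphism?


dim(fiber)=dim(X)-dim(Y)=20-9=11


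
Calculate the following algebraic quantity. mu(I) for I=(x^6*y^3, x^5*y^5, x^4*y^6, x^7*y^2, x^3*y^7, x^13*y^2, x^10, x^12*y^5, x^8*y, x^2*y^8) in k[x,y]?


Remove redundant (divisible by others).
x^13*y^2 redundant.
x^12*y^5 redundant.
Min: x^10, x^8*y, x^7*y^2, x^6*y^3, x^5*y^5, x^4*y^6, x^3*y^7, x^2*y^8
Count=8


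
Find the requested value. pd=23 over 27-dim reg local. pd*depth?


pd+depth=27
depth=27-23=4
pd*depth=23*4=92


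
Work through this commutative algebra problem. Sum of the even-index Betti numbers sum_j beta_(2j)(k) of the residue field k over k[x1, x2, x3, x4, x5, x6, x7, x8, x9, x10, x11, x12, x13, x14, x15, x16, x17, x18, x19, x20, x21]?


Koszul resolution: beta_i(k)=C(n,i), n=21
sum_even C(21,i) = 2^(n-1) = 2^20 = 1048576


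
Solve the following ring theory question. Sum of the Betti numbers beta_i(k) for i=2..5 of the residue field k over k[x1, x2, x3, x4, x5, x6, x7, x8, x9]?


Koszul resolution: beta_i(k)=C(n,i), n=9
C(9,2)=36, C(9,3)=84, C(9,4)=126, C(9,5)=126
Sum=372


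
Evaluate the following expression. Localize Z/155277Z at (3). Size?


3-primary part: 155277=3^7*71
Size=3^7=2187


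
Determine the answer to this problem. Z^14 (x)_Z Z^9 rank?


rank(M(x)N) = rank(M)*rank(N)
14*9 = 126


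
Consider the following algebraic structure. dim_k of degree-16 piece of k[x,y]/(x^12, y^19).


k[x,y], I = (x^12, y^19), d = 16
Need i < 12 and d-i < 19.
Range: 0 <= i <= 11.
H(16) = 12


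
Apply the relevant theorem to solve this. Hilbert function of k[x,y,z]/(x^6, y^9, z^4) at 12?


Need i<6, j<9, k<4 with i+j+k=12.
For each i, j ranges over max(0,12-i-3)..min(8,12-i):
  i=0: j in [9,8] -> 0
  i=1: j in [8,8] -> 1
  i=2: j in [7,8] -> 2
  i=3: j in [6,8] -> 3
  i=4: j in [5,8] -> 4
  i=5: j in [4,7] -> 4
H(12) = 0+1+2+3+4+4 = 14


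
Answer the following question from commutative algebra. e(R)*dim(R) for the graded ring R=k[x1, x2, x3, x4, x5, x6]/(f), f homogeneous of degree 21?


e(R)=deg(f)=21, dim(R)=6-1=5
e*dim=21*5=105


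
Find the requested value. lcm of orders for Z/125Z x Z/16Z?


Exponent = lcm of the cyclic orders; pairwise coprime => product.
5^3*2^4=125*16=2000


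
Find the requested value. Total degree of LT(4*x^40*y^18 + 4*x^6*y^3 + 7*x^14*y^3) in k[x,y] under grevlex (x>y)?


LT: 4*x^40*y^18
deg_x=40, deg_y=18
Total=40+18=58


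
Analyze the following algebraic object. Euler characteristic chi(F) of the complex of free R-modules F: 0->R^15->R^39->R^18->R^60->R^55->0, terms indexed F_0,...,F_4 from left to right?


chi = sum (-1)^i * rank:
(-1)^0*15=15
(-1)^1*39=-39
(-1)^2*18=18
(-1)^3*60=-60
(-1)^4*55=55
chi=-11


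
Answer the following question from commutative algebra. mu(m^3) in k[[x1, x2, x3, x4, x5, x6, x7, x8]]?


C(n+d-1,d)=C(10,3)=120


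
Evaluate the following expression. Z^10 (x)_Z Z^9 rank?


rank(M(x)N) = rank(M)*rank(N)
10*9 = 90


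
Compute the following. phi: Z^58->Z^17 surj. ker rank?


rank(ker) = 58-17 = 41


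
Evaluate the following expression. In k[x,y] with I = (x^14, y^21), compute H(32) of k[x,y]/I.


k[x,y], I = (x^14, y^21), d = 32
Need i < 14 and d-i < 21.
Range: 12 <= i <= 13.
H(32) = 2


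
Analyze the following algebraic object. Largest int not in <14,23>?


gcd(14,23)=1 => F=ab-a-b=14*23-14-23=322-37=285


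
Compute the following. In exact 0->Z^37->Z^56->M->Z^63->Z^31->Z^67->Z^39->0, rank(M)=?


Alt sum=0:
(-1)^0*37 + (-1)^1*56 + (-1)^2*? + (-1)^3*63 + (-1)^4*31 + (-1)^5*67 + (-1)^6*39=0
rank(M)=79


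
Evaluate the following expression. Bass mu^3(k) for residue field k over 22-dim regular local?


C(n,i)=C(22,3)=1540


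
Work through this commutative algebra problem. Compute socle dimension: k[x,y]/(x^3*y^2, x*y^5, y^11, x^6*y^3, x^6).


Socle = ann(m) = span of standard monomials u with x*u, y*u in I (staircase corners).
Redundant generators: x^6*y^3
Minimal generators: x^6, x^3*y^2, x*y^5, y^11
Corners: y^10, x^2y^4, x^5y
Socle dim=3


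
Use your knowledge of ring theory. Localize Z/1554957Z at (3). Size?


3-primary part: 1554957=3^9*79
Size=3^9=19683


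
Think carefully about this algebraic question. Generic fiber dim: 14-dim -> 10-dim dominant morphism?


dim(fiber)=dim(X)-dim(Y)=14-10=4


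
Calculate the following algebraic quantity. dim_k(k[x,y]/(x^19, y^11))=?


Basis: x^i*y^j, i<19, j<11
19*11=209


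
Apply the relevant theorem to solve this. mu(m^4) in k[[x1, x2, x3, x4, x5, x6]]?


C(n+d-1,d)=C(9,4)=126


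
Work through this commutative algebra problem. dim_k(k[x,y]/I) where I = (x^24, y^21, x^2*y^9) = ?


k[x,y]/I, I = (x^24, y^21, x^2*y^9)
Rect: 24x21=504. Corner: (24-2)x(21-9)=264.
dim = 504-264 = 240


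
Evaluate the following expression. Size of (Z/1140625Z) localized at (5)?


5-primary part: 1140625=5^6*73
Size=5^6=15625


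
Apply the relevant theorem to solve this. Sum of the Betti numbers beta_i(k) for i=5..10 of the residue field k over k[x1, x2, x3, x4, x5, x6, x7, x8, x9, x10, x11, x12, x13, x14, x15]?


Koszul resolution: beta_i(k)=C(n,i), n=15
C(15,5)=3003, C(15,6)=5005, C(15,7)=6435, C(15,8)=6435, C(15,9)=5005, C(15,10)=3003
Sum=28886


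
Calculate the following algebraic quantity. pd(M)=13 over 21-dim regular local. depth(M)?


pd+depth=depth(R)=21
depth=21-13=8


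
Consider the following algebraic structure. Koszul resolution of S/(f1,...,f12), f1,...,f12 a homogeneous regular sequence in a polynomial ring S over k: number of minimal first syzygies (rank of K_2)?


Regular sequence => Koszul complex is the minimal free resolution.
Syz_1 minimally generated by Koszul relations f_i*e_j - f_j*e_i (i<j): mu(Syz_1) = beta_2 = C(m,2) = m(m-1)/2
m=12
12*11/2 = 66


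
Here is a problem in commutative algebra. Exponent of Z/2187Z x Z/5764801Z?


Exponent = lcm of the cyclic orders; pairwise coprime => product.
3^7*7^8=2187*5764801=12607619787


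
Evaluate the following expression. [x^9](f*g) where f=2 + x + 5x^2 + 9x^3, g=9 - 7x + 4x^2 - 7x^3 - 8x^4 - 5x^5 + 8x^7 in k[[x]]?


[x^9] = sum a_i*b_j, i+j=9
  5*8=40
Sum=40


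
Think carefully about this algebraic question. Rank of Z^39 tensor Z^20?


rank(M(x)N) = rank(M)*rank(N)
39*20 = 780


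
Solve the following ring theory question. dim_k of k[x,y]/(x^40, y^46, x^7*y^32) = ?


k[x,y]/I, I = (x^40, y^46, x^7*y^32)
Rect: 40x46=1840. Corner: (40-7)x(46-32)=462.
dim = 1840-462 = 1378


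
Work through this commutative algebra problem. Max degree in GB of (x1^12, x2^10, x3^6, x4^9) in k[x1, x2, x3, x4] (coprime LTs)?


Pure powers, coprime LTs => already GB.
Degrees: 12, 10, 6, 9
Max=12


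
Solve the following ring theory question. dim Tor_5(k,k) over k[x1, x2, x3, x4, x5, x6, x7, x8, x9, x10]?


Koszul: C(n,i)=C(10,5)=252


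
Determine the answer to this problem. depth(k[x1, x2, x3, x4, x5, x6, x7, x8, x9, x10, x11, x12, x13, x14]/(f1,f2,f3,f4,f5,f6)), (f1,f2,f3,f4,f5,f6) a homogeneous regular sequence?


depth(R)=14
depth(R/I)=14-6=8


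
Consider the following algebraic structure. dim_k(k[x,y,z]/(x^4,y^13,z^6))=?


Basis: x^iy^jz^k, i<4,j<13,k<6
4*13*6=312


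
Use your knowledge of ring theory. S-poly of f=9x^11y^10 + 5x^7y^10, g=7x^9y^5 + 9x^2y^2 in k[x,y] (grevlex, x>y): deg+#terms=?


LT(f)=9x^11y^10, LT(g)=7x^9y^5
lcm(LM)=x^11y^10
S(f,g) (scaled by 63 to clear denominators) = 7*f - 9x^2y^5*g = 35x^7y^10 - 81x^4y^7
2 terms, deg 17.
17+2=19


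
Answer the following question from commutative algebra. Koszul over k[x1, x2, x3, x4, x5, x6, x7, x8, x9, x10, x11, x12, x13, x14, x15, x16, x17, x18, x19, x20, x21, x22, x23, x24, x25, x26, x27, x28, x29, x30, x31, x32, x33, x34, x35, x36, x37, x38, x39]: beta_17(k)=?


C(n,i)=C(39,17)=51021117810


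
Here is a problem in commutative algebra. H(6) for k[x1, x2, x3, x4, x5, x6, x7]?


C(d+n-1,n-1)=C(12,6)=924


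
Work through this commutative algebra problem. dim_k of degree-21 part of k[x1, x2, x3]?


C(d+n-1,n-1)=C(23,2)=253


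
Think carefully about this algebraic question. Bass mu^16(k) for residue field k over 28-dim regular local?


C(n,i)=C(28,16)=30421755


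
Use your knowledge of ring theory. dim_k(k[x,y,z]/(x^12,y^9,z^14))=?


Basis: x^iy^jz^k, i<12,j<9,k<14
12*9*14=1512


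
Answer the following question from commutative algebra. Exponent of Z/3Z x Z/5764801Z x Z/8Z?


Exponent = lcm of the cyclic orders; pairwise coprime => product.
3^1*7^8*2^3=3*5764801*8=138355224


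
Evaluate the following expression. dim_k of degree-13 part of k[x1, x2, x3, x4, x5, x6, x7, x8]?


C(d+n-1,n-1)=C(20,7)=77520


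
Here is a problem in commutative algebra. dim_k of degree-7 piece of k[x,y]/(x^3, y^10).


k[x,y], I = (x^3, y^10), d = 7
Need i < 3 and d-i < 10.
Range: 0 <= i <= 2.
H(7) = 3


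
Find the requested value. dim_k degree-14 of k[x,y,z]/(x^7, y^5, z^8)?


Need i<7, j<5, k<8 with i+j+k=14.
For each i, j ranges over max(0,14-i-7)..min(4,14-i):
  i=0: j in [7,4] -> 0
  i=1: j in [6,4] -> 0
  i=2: j in [5,4] -> 0
  i=3: j in [4,4] -> 1
  i=4: j in [3,4] -> 2
  i=5: j in [2,4] -> 3
  i=6: j in [1,4] -> 4
H(14) = 0+0+0+1+2+3+4 = 10


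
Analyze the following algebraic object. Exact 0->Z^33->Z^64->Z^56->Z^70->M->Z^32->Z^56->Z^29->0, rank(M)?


Alt sum=0:
(-1)^0*33 + (-1)^1*64 + (-1)^2*56 + (-1)^3*70 + (-1)^4*? + (-1)^5*32 + (-1)^6*56 + (-1)^7*29=0
rank(M)=50


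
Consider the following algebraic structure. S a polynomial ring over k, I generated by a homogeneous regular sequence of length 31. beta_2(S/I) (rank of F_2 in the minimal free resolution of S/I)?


Regular sequence => Koszul complex is the minimal free resolution.
Syz_1 minimally generated by Koszul relations f_i*e_j - f_j*e_i (i<j): mu(Syz_1) = beta_2 = C(m,2) = m(m-1)/2
m=31
31*30/2 = 465


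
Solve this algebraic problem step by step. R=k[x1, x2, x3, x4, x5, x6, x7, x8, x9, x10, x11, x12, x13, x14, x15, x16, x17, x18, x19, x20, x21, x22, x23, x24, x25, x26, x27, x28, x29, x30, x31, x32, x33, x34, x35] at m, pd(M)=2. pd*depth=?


pd+depth=35
depth=35-2=33
pd*depth=2*33=66


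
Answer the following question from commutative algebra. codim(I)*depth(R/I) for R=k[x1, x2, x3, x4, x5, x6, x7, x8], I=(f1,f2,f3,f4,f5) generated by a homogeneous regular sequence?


codim=5, depth=dim(R/I)=8-5=3
Product=5*3=15


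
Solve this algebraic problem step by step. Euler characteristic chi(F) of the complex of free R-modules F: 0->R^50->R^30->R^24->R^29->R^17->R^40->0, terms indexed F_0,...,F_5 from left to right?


chi = sum (-1)^i * rank:
(-1)^0*50=50
(-1)^1*30=-30
(-1)^2*24=24
(-1)^3*29=-29
(-1)^4*17=17
(-1)^5*40=-40
chi=-8


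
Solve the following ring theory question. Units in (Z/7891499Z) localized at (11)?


Local ring = Z/161051Z.
phi(161051) = 11^4*(11-1) = 146410


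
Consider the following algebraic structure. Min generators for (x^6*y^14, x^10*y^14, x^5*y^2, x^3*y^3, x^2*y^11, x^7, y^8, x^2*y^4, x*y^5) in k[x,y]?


Remove redundant (divisible by others).
x^6*y^14 redundant.
x^10*y^14 redundant.
x^2*y^11 redundant.
Min: x^7, x^5*y^2, x^3*y^3, x^2*y^4, x*y^5, y^8
Count=6


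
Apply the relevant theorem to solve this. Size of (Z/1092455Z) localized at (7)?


7-primary part: 1092455=7^5*65
Size=7^5=16807


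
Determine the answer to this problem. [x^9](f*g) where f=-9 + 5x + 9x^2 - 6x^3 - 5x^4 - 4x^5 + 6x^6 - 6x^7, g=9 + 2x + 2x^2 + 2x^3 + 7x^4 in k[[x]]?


[x^9] = sum a_i*b_j, i+j=9
  -4*7=-28
  6*2=12
  -6*2=-12
Sum=-28


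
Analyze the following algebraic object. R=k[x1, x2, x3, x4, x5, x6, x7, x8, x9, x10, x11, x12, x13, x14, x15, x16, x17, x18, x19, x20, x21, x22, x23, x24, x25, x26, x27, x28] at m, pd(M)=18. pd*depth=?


pd+depth=28
depth=28-18=10
pd*depth=18*10=180


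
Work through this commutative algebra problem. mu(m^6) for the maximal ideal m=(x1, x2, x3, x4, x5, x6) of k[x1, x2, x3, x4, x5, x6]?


Graded Nakayama: mu(m^d) = dim_k (m^d/m^(d+1)) = #degree-6 monomials in 6 vars
C(n+d-1,d)=C(11,6)=462


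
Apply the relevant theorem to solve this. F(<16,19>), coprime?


gcd(16,19)=1 => F=ab-a-b=16*19-16-19=304-35=269


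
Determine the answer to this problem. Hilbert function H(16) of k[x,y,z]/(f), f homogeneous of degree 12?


C(18,2)-C(6,2)=153-15=138


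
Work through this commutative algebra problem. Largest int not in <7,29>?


gcd(7,29)=1 => F=ab-a-b=7*29-7-29=203-36=167


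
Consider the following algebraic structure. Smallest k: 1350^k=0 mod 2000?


1350^k mod 2000:
k=1: 1350
k=2: 500
k=3: 1000
k=4: 0
First zero at k = 4


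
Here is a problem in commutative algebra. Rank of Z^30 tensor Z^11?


rank(M(x)N) = rank(M)*rank(N)
30*11 = 330


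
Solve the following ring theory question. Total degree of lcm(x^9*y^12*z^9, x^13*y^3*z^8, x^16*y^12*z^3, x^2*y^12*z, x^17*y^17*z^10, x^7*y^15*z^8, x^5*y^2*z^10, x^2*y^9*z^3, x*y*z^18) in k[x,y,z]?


lcm = componentwise max:
x: max(9,13,16,2,17,7,5,2,1)=17
y: max(12,3,12,12,17,15,2,9,1)=17
z: max(9,8,3,1,10,8,10,3,18)=18
Total=17+17+18=52


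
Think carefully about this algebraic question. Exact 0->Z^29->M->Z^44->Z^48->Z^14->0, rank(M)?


Alt sum=0:
(-1)^0*29 + (-1)^1*? + (-1)^2*44 + (-1)^3*48 + (-1)^4*14=0
rank(M)=39


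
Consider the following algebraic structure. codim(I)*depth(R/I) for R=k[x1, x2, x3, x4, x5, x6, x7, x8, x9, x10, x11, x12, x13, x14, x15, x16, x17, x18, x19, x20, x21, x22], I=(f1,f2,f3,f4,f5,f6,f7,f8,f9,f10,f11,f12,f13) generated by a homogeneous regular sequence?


codim=13, depth=dim(R/I)=22-13=9
Product=13*9=117


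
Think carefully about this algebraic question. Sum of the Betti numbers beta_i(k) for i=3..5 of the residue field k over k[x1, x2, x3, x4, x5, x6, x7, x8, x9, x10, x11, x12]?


Koszul resolution: beta_i(k)=C(n,i), n=12
C(12,3)=220, C(12,4)=495, C(12,5)=792
Sum=1507


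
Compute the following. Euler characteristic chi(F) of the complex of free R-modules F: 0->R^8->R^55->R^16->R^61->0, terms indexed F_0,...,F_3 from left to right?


chi = sum (-1)^i * rank:
(-1)^0*8=8
(-1)^1*55=-55
(-1)^2*16=16
(-1)^3*61=-61
chi=-92


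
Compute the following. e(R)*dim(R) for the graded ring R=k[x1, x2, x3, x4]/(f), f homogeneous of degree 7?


e(R)=deg(f)=7, dim(R)=4-1=3
e*dim=7*3=21


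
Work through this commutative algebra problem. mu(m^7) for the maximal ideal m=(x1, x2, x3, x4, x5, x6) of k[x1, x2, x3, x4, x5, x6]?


Graded Nakayama: mu(m^d) = dim_k (m^d/m^(d+1)) = #degree-7 monomials in 6 vars
C(n+d-1,d)=C(12,7)=792


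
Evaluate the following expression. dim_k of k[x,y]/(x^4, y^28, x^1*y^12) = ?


k[x,y]/I, I = (x^4, y^28, x^1*y^12)
Rect: 4x28=112. Corner: (4-1)x(28-12)=48.
dim = 112-48 = 64


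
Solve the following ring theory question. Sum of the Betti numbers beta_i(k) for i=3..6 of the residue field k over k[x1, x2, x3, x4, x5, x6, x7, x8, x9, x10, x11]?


Koszul resolution: beta_i(k)=C(n,i), n=11
C(11,3)=165, C(11,4)=330, C(11,5)=462, C(11,6)=462
Sum=1419
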